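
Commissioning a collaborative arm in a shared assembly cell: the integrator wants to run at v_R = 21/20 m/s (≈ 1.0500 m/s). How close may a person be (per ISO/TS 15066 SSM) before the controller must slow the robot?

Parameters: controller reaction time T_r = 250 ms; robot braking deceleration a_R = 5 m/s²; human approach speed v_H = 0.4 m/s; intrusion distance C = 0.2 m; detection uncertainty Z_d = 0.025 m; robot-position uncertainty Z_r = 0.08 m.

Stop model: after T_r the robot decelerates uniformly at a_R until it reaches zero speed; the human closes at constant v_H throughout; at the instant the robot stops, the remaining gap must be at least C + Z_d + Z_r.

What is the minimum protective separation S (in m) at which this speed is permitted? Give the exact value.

T_s = v_R/a_R = (21/20)/5 = 0.2100 s
robot in T_r: 1.0500·0.2500 = 0.2625 m
braking distance = 1.0500²/(2·5.0000) = 0.1103 m
human closes 0.4000·0.4600 = 0.1840 m
C+Z_d+Z_r = 0.2000+0.0250+0.0800 = 0.3050 m
S_min ≈ 0.2625+0.1103+0.1840+0.3050  ⇒  S_min = 3447/4000 m

S_min = 3447/4000 m = 0.8618 m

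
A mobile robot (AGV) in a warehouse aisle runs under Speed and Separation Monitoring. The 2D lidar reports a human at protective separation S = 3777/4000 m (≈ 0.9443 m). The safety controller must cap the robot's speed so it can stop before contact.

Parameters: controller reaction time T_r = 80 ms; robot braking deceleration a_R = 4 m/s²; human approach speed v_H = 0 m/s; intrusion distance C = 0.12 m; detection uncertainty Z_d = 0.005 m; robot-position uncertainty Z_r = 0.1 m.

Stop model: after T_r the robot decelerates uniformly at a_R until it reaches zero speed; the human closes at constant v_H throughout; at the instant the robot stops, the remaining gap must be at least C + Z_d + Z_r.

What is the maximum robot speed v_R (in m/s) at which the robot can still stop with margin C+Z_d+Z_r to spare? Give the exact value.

v_R_max = 21/10 m/s = 2.1000 m/s

quadratic (1/8)·v² + (2/25)·v + (-2877/4000) = 0
  disc = (2/25)² − 4·(1/8)·(-2877/4000) = 14641/40000 ; √disc = 121/200
  v_R = (−(2/25) + 121/200) / (2·(1/8)) = 21/10 m/s
check:
stop time T_s = (21/10)/4 = 0.5250 s
robot covers v_R·T_r = 2.1000·0.0800 = 0.1680 m before braking
braking distance = 2.1000²/(2·4.0000) = 0.5513 m
human over T_r+T_s: 0.0000·(0.0800+0.5250) = 0.0000 m
margins: 0.1200+0.0050+0.1000 = 0.2250 m
sum ≈ 0.1680+0.5513+0.0000+0.2250 ≈ 0.9443 m = S ✓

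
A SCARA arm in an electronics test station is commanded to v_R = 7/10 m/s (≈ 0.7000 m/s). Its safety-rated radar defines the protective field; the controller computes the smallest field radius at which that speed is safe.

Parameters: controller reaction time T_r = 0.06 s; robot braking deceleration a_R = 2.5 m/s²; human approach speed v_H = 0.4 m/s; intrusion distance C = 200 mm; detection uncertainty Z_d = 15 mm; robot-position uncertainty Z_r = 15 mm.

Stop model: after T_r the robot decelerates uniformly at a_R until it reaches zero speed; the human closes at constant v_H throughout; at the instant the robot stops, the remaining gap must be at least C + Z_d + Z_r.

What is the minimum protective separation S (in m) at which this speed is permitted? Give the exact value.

S_min = 253/500 m = 0.5060 m

braking lasts T_s = (7/10)/(5/2) = 0.2800 s
robot covers v_R·T_r = 0.7000·0.0600 = 0.0420 m before braking
braking distance = 0.7000²/(2·2.5000) = 0.0980 m
human closes 0.4000·0.3400 = 0.1360 m
residual clearance needed = 0.2000+0.0150+0.0150 = 0.2300 m
S_min ≈ 0.0420+0.0980+0.1360+0.2300  ⇒  S_min = 253/500 m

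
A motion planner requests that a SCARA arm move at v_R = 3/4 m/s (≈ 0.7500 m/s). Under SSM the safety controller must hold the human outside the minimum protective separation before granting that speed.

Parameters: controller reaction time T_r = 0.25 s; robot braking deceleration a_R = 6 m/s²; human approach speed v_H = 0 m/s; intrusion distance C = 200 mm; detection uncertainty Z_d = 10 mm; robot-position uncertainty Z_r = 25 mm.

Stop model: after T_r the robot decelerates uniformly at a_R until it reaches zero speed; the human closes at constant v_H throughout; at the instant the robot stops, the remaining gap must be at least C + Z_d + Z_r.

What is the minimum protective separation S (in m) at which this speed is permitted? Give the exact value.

braking lasts T_s = (3/4)/6 = 0.1250 s
reaction-phase robot travel = 0.7500·0.2500 = 0.1875 m
braking distance = 0.7500²/(2·6.0000) = 0.0469 m
person approaches 0.0000·(0.2500+0.1250) = 0.0000 m
C+Z_d+Z_r = 0.2000+0.0100+0.0250 = 0.2350 m
S_min ≈ 0.1875+0.0469+0.0000+0.2350  ⇒  S_min = 751/1600 m

S_min = 751/1600 m = 0.4694 m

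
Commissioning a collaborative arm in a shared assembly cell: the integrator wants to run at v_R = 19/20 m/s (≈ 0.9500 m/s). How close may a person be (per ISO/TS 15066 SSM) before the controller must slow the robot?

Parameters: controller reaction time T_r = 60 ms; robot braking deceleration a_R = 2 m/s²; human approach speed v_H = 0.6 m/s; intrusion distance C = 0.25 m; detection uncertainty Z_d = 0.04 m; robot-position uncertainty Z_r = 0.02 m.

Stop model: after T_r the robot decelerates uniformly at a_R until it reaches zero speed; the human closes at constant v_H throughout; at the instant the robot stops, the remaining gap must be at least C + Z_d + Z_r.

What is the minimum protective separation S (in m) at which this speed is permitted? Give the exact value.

S_min = 7309/8000 m = 0.9136 m

braking lasts T_s = (19/20)/2 = 0.4750 s
reaction-phase robot travel = 0.9500·0.0600 = 0.0570 m
robot under decel: 0.9500²/(2·2.0000) = 0.2256 m
human over T_r+T_s: 0.6000·(0.0600+0.4750) = 0.3210 m
residual clearance needed = 0.2500+0.0400+0.0200 = 0.3100 m
S_min ≈ 0.0570+0.2256+0.3210+0.3100  ⇒  S_min = 7309/8000 m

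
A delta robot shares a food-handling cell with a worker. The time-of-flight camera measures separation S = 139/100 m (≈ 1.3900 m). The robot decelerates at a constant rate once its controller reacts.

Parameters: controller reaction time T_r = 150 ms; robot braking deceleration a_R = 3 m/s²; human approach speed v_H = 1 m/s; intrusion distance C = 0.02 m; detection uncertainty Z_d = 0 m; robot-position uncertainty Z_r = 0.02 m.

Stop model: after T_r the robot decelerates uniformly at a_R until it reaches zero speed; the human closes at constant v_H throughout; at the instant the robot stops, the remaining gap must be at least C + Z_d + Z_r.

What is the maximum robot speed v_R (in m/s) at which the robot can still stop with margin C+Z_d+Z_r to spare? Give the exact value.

at the boundary: (1/6)·v² + (29/60)·v + (-6/5) = 0
  disc = (29/60)² − 4·(1/6)·(-6/5) = 3721/3600 ; √disc = 61/60
  v_R = (−(29/60) + 61/60) / (2·(1/6)) = 8/5 m/s
check:
stop time T_s = (8/5)/3 = 0.5333 s
reaction-phase robot travel = 1.6000·0.1500 = 0.2400 m
braking distance = 1.6000²/(2·3.0000) = 0.4267 m
human closes 1.0000·0.6833 = 0.6833 m
margins: 0.0200+0.0000+0.0200 = 0.0400 m
sum ≈ 0.2400+0.4267+0.6833+0.0400 ≈ 1.3900 m = S ✓

v_R_max = 8/5 m/s = 1.6000 m/s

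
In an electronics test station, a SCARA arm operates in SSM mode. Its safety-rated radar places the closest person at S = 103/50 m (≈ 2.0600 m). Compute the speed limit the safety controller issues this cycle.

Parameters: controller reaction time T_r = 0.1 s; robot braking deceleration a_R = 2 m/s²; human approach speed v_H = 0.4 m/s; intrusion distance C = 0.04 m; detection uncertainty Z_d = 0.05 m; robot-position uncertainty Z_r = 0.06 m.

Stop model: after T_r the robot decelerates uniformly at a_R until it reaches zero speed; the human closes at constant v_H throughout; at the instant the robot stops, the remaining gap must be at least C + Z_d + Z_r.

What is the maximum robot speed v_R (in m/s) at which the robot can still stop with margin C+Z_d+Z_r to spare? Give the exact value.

v_R_max = 11/5 m/s = 2.2000 m/s

at the boundary: (1/4)·v² + (3/10)·v + (-187/100) = 0
  disc = (3/10)² − 4·(1/4)·(-187/100) = 49/25 ; √disc = 7/5
  v_R = (−(3/10) + 7/5) / (2·(1/4)) = 11/5 m/s
check:
stop time T_s = (11/5)/2 = 1.1000 s
reaction-phase robot travel = 2.2000·0.1000 = 0.2200 m
robot under decel: 2.2000²/(2·2.0000) = 1.2100 m
person approaches 0.4000·(0.1000+1.1000) = 0.4800 m
margins: 0.0400+0.0500+0.0600 = 0.1500 m
sum ≈ 0.2200+1.2100+0.4800+0.1500 ≈ 2.0600 m = S ✓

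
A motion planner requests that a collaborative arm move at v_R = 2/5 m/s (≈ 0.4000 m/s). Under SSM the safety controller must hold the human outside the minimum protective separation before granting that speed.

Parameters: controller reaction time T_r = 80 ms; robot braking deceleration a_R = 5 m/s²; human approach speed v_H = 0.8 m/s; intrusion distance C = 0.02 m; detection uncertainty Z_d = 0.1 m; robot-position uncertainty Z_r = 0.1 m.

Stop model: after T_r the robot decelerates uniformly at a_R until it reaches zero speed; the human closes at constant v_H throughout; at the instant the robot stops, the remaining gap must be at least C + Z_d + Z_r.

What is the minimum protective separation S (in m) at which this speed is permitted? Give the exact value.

braking lasts T_s = (2/5)/5 = 0.0800 s
robot in T_r: 0.4000·0.0800 = 0.0320 m
braking distance = 0.4000²/(2·5.0000) = 0.0160 m
human closes 0.8000·0.1600 = 0.1280 m
margins: 0.0200+0.1000+0.1000 = 0.2200 m
S_min ≈ 0.0320+0.0160+0.1280+0.2200  ⇒  S_min = 99/250 m

S_min = 99/250 m = 0.3960 m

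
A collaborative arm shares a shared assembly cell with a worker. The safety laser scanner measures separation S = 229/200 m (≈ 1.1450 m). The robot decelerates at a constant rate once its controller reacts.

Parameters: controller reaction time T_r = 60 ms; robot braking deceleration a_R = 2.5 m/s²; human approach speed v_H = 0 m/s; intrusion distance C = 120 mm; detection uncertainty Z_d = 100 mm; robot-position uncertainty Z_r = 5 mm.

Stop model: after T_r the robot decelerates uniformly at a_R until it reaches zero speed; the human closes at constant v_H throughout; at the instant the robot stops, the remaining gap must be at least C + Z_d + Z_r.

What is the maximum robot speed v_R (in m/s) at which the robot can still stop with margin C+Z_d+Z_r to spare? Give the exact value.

at the boundary: (1/5)·v² + (3/50)·v + (-23/25) = 0
  disc = (3/50)² − 4·(1/5)·(-23/25) = 1849/2500 ; √disc = 43/50
  v_R = (−(3/50) + 43/50) / (2·(1/5)) = 2 m/s
check:
stop time T_s = 2/(5/2) = 0.8000 s
robot in T_r: 2.0000·0.0600 = 0.1200 m
braking distance = 2.0000²/(2·2.5000) = 0.8000 m
human over T_r+T_s: 0.0000·(0.0600+0.8000) = 0.0000 m
C+Z_d+Z_r = 0.1200+0.1000+0.0050 = 0.2250 m
sum ≈ 0.1200+0.8000+0.0000+0.2250 ≈ 1.1450 m = S ✓

v_R_max = 2 m/s = 2.0000 m/s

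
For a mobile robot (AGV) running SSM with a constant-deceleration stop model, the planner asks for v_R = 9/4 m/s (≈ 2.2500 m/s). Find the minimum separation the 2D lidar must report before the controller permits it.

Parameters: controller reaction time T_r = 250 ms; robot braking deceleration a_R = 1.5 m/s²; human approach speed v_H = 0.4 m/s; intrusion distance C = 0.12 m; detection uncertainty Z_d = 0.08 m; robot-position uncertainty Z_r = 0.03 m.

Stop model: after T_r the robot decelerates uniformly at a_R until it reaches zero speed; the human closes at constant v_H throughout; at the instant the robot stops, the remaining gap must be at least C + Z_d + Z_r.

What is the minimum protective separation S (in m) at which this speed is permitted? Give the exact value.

S_min = 159/50 m = 3.1800 m

stop time T_s = (9/4)/(3/2) = 1.5000 s
reaction-phase robot travel = 2.2500·0.2500 = 0.5625 m
robot under decel: 2.2500²/(2·1.5000) = 1.6875 m
person approaches 0.4000·(0.2500+1.5000) = 0.7000 m
margins: 0.1200+0.0800+0.0300 = 0.2300 m
S_min ≈ 0.5625+1.6875+0.7000+0.2300  ⇒  S_min = 159/50 m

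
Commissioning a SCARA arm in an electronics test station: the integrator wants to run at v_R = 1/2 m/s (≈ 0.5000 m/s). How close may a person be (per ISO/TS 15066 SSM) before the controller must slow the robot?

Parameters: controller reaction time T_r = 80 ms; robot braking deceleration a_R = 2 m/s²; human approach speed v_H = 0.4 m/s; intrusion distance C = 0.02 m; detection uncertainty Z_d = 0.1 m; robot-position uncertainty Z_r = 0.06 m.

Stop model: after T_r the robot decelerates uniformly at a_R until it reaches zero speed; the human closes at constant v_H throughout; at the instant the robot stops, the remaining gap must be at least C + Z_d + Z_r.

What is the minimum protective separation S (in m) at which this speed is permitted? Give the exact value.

braking lasts T_s = (1/2)/2 = 0.2500 s
robot covers v_R·T_r = 0.5000·0.0800 = 0.0400 m before braking
robot covers 0.5000·0.2500 − ½·2.0000·0.2500² = 0.0625 m while stopping
person approaches 0.4000·(0.0800+0.2500) = 0.1320 m
residual clearance needed = 0.0200+0.1000+0.0600 = 0.1800 m
S_min ≈ 0.0400+0.0625+0.1320+0.1800  ⇒  S_min = 829/2000 m

S_min = 829/2000 m = 0.4145 m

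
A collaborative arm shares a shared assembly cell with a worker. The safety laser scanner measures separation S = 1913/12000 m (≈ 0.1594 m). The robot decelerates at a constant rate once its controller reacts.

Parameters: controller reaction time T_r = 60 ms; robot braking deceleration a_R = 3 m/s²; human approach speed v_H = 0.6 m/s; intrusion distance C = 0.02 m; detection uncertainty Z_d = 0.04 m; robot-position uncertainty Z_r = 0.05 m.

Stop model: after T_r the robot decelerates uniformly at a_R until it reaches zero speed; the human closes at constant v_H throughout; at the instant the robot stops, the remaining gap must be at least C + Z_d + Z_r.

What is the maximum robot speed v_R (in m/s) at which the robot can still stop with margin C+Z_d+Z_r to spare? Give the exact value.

at the boundary: (1/6)·v² + (13/50)·v + (-161/12000) = 0
  disc = (13/50)² − 4·(1/6)·(-161/12000) = 6889/90000 ; √disc = 83/300
  v_R = (−(13/50) + 83/300) / (2·(1/6)) = 1/20 m/s
check:
braking lasts T_s = (1/20)/3 = 0.0167 s
robot in T_r: 0.0500·0.0600 = 0.0030 m
robot under decel: 0.0500²/(2·3.0000) = 0.0004 m
person approaches 0.6000·(0.0600+0.0167) = 0.0460 m
margins: 0.0200+0.0400+0.0500 = 0.1100 m
sum ≈ 0.0030+0.0004+0.0460+0.1100 ≈ 0.1594 m = S ✓

v_R_max = 1/20 m/s = 0.0500 m/s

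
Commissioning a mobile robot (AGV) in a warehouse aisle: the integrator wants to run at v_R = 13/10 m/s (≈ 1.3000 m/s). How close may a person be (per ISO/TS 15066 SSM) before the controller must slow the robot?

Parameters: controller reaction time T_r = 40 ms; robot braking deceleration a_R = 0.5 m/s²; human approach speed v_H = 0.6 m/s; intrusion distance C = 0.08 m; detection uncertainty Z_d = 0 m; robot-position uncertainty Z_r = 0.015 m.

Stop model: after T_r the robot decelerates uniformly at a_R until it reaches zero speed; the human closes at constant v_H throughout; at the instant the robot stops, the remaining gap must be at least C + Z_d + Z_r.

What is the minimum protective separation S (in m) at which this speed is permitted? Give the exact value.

T_s = v_R/a_R = (13/10)/(1/2) = 2.6000 s
reaction-phase robot travel = 1.3000·0.0400 = 0.0520 m
robot under decel: 1.3000²/(2·0.5000) = 1.6900 m
human closes 0.6000·2.6400 = 1.5840 m
margins: 0.0800+0.0000+0.0150 = 0.0950 m
S_min ≈ 0.0520+1.6900+1.5840+0.0950  ⇒  S_min = 3421/1000 m

S_min = 3421/1000 m = 3.4210 m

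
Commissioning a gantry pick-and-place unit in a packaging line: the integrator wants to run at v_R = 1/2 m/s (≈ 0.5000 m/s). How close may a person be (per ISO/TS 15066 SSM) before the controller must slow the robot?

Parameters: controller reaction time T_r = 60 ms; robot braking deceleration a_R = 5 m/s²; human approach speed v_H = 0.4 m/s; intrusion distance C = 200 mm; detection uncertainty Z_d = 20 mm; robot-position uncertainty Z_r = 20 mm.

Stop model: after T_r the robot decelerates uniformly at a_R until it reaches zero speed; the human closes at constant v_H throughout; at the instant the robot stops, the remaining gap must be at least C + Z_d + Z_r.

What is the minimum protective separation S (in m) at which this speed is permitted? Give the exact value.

T_s = v_R/a_R = (1/2)/5 = 0.1000 s
robot in T_r: 0.5000·0.0600 = 0.0300 m
robot covers 0.5000·0.1000 − ½·5.0000·0.1000² = 0.0250 m while stopping
person approaches 0.4000·(0.0600+0.1000) = 0.0640 m
residual clearance needed = 0.2000+0.0200+0.0200 = 0.2400 m
S_min ≈ 0.0300+0.0250+0.0640+0.2400  ⇒  S_min = 359/1000 m

S_min = 359/1000 m = 0.3590 m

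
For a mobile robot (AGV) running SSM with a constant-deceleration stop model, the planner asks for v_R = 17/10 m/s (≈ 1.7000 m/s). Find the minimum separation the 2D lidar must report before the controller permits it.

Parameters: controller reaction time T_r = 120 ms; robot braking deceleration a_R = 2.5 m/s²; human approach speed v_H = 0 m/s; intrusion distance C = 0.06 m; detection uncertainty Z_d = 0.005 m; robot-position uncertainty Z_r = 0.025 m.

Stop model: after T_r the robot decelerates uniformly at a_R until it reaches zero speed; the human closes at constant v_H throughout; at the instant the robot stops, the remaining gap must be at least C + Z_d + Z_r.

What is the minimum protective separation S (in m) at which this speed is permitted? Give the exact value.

S_min = 109/125 m = 0.8720 m

stop time T_s = (17/10)/(5/2) = 0.6800 s
robot covers v_R·T_r = 1.7000·0.1200 = 0.2040 m before braking
robot under decel: 1.7000²/(2·2.5000) = 0.5780 m
human over T_r+T_s: 0.0000·(0.1200+0.6800) = 0.0000 m
C+Z_d+Z_r = 0.0600+0.0050+0.0250 = 0.0900 m
S_min ≈ 0.2040+0.5780+0.0000+0.0900  ⇒  S_min = 109/125 m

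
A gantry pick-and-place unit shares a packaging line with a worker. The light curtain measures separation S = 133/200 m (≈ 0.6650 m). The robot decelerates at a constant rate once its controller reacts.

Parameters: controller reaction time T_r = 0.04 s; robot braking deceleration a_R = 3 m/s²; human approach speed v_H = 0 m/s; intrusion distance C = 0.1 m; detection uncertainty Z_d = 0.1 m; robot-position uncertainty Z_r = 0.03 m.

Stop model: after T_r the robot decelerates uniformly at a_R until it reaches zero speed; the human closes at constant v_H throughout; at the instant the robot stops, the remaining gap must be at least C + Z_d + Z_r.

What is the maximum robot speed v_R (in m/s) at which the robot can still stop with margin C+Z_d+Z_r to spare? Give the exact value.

at the boundary: (1/6)·v² + (1/25)·v + (-87/200) = 0
  disc = (1/25)² − 4·(1/6)·(-87/200) = 729/2500 ; √disc = 27/50
  v_R = (−(1/25) + 27/50) / (2·(1/6)) = 3/2 m/s
check:
braking lasts T_s = (3/2)/3 = 0.5000 s
reaction-phase robot travel = 1.5000·0.0400 = 0.0600 m
robot covers 1.5000·0.5000 − ½·3.0000·0.5000² = 0.3750 m while stopping
human over T_r+T_s: 0.0000·(0.0400+0.5000) = 0.0000 m
margins: 0.1000+0.1000+0.0300 = 0.2300 m
sum ≈ 0.0600+0.3750+0.0000+0.2300 ≈ 0.6650 m = S ✓

v_R_max = 3/2 m/s = 1.5000 m/s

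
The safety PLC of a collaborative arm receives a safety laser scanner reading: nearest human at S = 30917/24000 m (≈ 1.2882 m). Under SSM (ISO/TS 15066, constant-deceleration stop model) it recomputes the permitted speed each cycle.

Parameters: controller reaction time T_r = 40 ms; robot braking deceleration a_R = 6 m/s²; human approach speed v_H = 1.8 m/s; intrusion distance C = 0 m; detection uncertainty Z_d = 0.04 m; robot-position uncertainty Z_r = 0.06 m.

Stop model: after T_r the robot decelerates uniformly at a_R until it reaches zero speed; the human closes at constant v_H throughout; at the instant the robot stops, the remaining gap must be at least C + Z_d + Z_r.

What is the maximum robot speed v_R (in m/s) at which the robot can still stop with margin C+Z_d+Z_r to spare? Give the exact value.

v_R_max = 43/20 m/s = 2.1500 m/s

at the boundary: (1/12)·v² + (17/50)·v + (-26789/24000) = 0
  disc = (17/50)² − 4·(1/12)·(-26789/24000) = 175561/360000 ; √disc = 419/600
  v_R = (−(17/50) + 419/600) / (2·(1/12)) = 43/20 m/s
check:
stop time T_s = (43/20)/6 = 0.3583 s
robot covers v_R·T_r = 2.1500·0.0400 = 0.0860 m before braking
robot covers 2.1500·0.3583 − ½·6.0000·0.3583² = 0.3852 m while stopping
human closes 1.8000·0.3983 = 0.7170 m
C+Z_d+Z_r = 0.0000+0.0400+0.0600 = 0.1000 m
sum ≈ 0.0860+0.3852+0.7170+0.1000 ≈ 1.2882 m = S ✓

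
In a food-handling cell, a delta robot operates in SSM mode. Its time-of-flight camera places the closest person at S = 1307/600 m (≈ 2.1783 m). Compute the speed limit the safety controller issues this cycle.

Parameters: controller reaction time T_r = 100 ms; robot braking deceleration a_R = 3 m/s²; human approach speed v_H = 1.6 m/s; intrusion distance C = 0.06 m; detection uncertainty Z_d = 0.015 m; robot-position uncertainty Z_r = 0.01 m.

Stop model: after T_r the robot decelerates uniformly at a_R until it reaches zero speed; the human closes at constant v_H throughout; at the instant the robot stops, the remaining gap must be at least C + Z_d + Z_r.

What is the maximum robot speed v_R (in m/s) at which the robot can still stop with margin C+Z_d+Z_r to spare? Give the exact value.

v_R_max = 2 m/s = 2.0000 m/s

quadratic (1/6)·v² + (19/30)·v + (-29/15) = 0
  disc = (19/30)² − 4·(1/6)·(-29/15) = 169/100 ; √disc = 13/10
  v_R = (−(19/30) + 13/10) / (2·(1/6)) = 2 m/s
check:
braking lasts T_s = 2/3 = 0.6667 s
robot in T_r: 2.0000·0.1000 = 0.2000 m
braking distance = 2.0000²/(2·3.0000) = 0.6667 m
person approaches 1.6000·(0.1000+0.6667) = 1.2267 m
margins: 0.0600+0.0150+0.0100 = 0.0850 m
sum ≈ 0.2000+0.6667+1.2267+0.0850 ≈ 2.1783 m = S ✓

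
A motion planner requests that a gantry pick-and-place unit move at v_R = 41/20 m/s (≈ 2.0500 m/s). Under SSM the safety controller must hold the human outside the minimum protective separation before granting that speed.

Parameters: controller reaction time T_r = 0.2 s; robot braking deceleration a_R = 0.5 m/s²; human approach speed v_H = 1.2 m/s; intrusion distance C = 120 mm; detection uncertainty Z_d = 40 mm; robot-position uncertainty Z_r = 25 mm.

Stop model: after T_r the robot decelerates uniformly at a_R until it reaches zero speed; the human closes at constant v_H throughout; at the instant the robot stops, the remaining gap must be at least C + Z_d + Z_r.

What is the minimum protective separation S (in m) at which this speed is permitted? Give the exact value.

S_min = 3983/400 m = 9.9575 m

stop time T_s = (41/20)/(1/2) = 4.1000 s
reaction-phase robot travel = 2.0500·0.2000 = 0.4100 m
robot under decel: 2.0500²/(2·0.5000) = 4.2025 m
human over T_r+T_s: 1.2000·(0.2000+4.1000) = 5.1600 m
residual clearance needed = 0.1200+0.0400+0.0250 = 0.1850 m
S_min ≈ 0.4100+4.2025+5.1600+0.1850  ⇒  S_min = 3983/400 m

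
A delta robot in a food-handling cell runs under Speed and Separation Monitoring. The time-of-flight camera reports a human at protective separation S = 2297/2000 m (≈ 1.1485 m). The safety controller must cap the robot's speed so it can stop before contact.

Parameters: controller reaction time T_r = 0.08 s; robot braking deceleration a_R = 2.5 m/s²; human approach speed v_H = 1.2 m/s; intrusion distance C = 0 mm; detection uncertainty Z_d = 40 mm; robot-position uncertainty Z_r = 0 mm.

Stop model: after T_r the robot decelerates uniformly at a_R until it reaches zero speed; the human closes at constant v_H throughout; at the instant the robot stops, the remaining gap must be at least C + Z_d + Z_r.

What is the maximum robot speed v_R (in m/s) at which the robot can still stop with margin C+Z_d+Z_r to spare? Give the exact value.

v_R_max = 5/4 m/s = 1.2500 m/s

collect terms ⇒ (1/5)·v_R² + (14/25)·v_R + (-81/80) = 0
  disc = (14/25)² − 4·(1/5)·(-81/80) = 2809/2500 ; √disc = 53/50
  v_R = (−(14/25) + 53/50) / (2·(1/5)) = 5/4 m/s
check:
braking lasts T_s = (5/4)/(5/2) = 0.5000 s
robot in T_r: 1.2500·0.0800 = 0.1000 m
robot under decel: 1.2500²/(2·2.5000) = 0.3125 m
human over T_r+T_s: 1.2000·(0.0800+0.5000) = 0.6960 m
residual clearance needed = 0.0000+0.0400+0.0000 = 0.0400 m
sum ≈ 0.1000+0.3125+0.6960+0.0400 ≈ 1.1485 m = S ✓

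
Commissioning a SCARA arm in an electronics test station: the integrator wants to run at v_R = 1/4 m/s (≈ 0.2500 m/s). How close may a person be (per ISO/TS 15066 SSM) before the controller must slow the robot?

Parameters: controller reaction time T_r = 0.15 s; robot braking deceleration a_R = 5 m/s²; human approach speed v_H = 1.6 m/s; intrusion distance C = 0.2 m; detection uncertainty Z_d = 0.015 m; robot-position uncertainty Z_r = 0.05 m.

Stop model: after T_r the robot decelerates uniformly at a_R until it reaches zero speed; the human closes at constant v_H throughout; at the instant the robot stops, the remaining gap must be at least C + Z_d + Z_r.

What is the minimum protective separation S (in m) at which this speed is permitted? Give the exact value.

S_min = 503/800 m = 0.6288 m

T_s = v_R/a_R = (1/4)/5 = 0.0500 s
robot in T_r: 0.2500·0.1500 = 0.0375 m
braking distance = 0.2500²/(2·5.0000) = 0.0063 m
human over T_r+T_s: 1.6000·(0.1500+0.0500) = 0.3200 m
margins: 0.2000+0.0150+0.0500 = 0.2650 m
S_min ≈ 0.0375+0.0063+0.3200+0.2650  ⇒  S_min = 503/800 m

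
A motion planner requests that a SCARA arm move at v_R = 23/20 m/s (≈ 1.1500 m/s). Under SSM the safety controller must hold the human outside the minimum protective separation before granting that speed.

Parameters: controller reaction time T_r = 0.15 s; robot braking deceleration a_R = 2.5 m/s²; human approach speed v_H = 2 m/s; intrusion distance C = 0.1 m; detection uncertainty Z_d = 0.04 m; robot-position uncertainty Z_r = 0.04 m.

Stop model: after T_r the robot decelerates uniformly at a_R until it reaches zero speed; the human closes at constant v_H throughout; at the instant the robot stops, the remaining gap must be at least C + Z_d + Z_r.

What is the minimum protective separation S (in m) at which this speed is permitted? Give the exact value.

braking lasts T_s = (23/20)/(5/2) = 0.4600 s
reaction-phase robot travel = 1.1500·0.1500 = 0.1725 m
robot covers 1.1500·0.4600 − ½·2.5000·0.4600² = 0.2645 m while stopping
human closes 2.0000·0.6100 = 1.2200 m
residual clearance needed = 0.1000+0.0400+0.0400 = 0.1800 m
S_min ≈ 0.1725+0.2645+1.2200+0.1800  ⇒  S_min = 1837/1000 m

S_min = 1837/1000 m = 1.8370 m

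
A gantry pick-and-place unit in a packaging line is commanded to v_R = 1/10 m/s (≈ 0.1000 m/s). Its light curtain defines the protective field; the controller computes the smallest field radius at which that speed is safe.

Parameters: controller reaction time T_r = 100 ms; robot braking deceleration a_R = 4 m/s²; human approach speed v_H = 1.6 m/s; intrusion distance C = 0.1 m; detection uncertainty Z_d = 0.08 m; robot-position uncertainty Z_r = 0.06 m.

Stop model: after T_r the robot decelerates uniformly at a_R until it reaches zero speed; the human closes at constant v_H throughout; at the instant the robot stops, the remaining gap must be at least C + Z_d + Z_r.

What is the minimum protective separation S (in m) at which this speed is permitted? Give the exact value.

stop time T_s = (1/10)/4 = 0.0250 s
reaction-phase robot travel = 0.1000·0.1000 = 0.0100 m
robot under decel: 0.1000²/(2·4.0000) = 0.0013 m
human over T_r+T_s: 1.6000·(0.1000+0.0250) = 0.2000 m
margins: 0.1000+0.0800+0.0600 = 0.2400 m
S_min ≈ 0.0100+0.0013+0.2000+0.2400  ⇒  S_min = 361/800 m

S_min = 361/800 m = 0.4512 m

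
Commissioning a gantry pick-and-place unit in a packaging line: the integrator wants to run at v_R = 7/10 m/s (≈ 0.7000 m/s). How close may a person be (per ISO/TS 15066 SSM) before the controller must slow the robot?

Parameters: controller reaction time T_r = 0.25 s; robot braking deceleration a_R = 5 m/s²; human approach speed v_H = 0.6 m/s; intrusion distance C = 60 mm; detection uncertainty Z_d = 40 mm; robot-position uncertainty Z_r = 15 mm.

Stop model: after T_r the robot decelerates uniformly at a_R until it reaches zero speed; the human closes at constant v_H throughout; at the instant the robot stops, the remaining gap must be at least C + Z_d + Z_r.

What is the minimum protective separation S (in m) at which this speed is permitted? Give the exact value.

stop time T_s = (7/10)/5 = 0.1400 s
robot covers v_R·T_r = 0.7000·0.2500 = 0.1750 m before braking
robot covers 0.7000·0.1400 − ½·5.0000·0.1400² = 0.0490 m while stopping
human over T_r+T_s: 0.6000·(0.2500+0.1400) = 0.2340 m
residual clearance needed = 0.0600+0.0400+0.0150 = 0.1150 m
S_min ≈ 0.1750+0.0490+0.2340+0.1150  ⇒  S_min = 573/1000 m

S_min = 573/1000 m = 0.5730 m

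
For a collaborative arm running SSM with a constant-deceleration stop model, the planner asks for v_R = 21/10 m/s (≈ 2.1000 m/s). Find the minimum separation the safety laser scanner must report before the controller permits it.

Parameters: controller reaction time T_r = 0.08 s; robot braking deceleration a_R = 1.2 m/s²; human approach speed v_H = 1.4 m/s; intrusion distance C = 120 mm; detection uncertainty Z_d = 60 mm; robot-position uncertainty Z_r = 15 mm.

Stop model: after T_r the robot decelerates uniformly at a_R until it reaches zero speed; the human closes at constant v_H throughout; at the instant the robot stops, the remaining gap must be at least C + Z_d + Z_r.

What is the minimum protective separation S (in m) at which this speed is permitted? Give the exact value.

braking lasts T_s = (21/10)/(6/5) = 1.7500 s
robot covers v_R·T_r = 2.1000·0.0800 = 0.1680 m before braking
robot under decel: 2.1000²/(2·1.2000) = 1.8375 m
human over T_r+T_s: 1.4000·(0.0800+1.7500) = 2.5620 m
residual clearance needed = 0.1200+0.0600+0.0150 = 0.1950 m
S_min ≈ 0.1680+1.8375+2.5620+0.1950  ⇒  S_min = 381/80 m

S_min = 381/80 m = 4.7625 m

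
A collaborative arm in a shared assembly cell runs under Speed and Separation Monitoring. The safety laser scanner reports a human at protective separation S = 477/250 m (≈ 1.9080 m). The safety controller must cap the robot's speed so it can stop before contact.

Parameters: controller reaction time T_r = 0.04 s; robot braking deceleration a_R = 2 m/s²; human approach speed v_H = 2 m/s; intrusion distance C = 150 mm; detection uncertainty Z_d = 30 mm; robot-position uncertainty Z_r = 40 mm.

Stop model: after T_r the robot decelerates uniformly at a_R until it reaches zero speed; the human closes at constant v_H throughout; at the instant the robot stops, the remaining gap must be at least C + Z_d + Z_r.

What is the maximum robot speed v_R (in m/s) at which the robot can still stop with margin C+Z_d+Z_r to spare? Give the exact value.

quadratic (1/4)·v² + (26/25)·v + (-201/125) = 0
  disc = (26/25)² − 4·(1/4)·(-201/125) = 1681/625 ; √disc = 41/25
  v_R = (−(26/25) + 41/25) / (2·(1/4)) = 6/5 m/s
check:
T_s = v_R/a_R = (6/5)/2 = 0.6000 s
reaction-phase robot travel = 1.2000·0.0400 = 0.0480 m
robot covers 1.2000·0.6000 − ½·2.0000·0.6000² = 0.3600 m while stopping
human closes 2.0000·0.6400 = 1.2800 m
residual clearance needed = 0.1500+0.0300+0.0400 = 0.2200 m
sum ≈ 0.0480+0.3600+1.2800+0.2200 ≈ 1.9080 m = S ✓

v_R_max = 6/5 m/s = 1.2000 m/s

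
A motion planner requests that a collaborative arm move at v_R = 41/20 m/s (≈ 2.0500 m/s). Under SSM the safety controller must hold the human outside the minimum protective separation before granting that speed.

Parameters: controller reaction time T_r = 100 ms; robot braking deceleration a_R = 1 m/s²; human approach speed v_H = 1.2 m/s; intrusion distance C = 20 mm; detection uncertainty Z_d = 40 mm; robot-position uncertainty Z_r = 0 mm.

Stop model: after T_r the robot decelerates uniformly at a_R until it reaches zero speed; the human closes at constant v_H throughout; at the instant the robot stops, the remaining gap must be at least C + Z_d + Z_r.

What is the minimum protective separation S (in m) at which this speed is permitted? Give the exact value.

S_min = 3957/800 m = 4.9463 m

braking lasts T_s = (41/20)/1 = 2.0500 s
robot in T_r: 2.0500·0.1000 = 0.2050 m
robot covers 2.0500·2.0500 − ½·1.0000·2.0500² = 2.1012 m while stopping
person approaches 1.2000·(0.1000+2.0500) = 2.5800 m
residual clearance needed = 0.0200+0.0400+0.0000 = 0.0600 m
S_min ≈ 0.2050+2.1012+2.5800+0.0600  ⇒  S_min = 3957/800 m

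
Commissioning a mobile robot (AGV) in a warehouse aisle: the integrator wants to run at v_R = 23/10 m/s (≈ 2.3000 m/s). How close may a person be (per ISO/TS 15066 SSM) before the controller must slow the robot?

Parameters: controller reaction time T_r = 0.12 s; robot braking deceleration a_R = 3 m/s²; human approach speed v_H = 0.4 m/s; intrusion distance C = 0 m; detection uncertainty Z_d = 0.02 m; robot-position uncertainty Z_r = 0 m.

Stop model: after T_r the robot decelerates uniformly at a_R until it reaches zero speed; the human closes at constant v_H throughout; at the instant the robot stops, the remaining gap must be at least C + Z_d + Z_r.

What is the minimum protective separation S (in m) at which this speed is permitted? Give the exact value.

braking lasts T_s = (23/10)/3 = 0.7667 s
reaction-phase robot travel = 2.3000·0.1200 = 0.2760 m
braking distance = 2.3000²/(2·3.0000) = 0.8817 m
person approaches 0.4000·(0.1200+0.7667) = 0.3547 m
margins: 0.0000+0.0200+0.0000 = 0.0200 m
S_min ≈ 0.2760+0.8817+0.3547+0.0200  ⇒  S_min = 4597/3000 m

S_min = 4597/3000 m = 1.5323 m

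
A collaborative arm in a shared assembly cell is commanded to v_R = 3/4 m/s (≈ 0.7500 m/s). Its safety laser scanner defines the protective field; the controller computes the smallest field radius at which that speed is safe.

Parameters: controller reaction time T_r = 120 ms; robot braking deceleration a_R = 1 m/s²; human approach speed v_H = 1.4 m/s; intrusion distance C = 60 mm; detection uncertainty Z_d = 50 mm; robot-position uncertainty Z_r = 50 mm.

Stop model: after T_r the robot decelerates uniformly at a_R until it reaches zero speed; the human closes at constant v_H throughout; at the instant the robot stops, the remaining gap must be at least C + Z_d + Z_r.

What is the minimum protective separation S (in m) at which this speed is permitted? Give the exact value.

S_min = 6997/4000 m = 1.7492 m

T_s = v_R/a_R = (3/4)/1 = 0.7500 s
robot in T_r: 0.7500·0.1200 = 0.0900 m
braking distance = 0.7500²/(2·1.0000) = 0.2812 m
human over T_r+T_s: 1.4000·(0.1200+0.7500) = 1.2180 m
margins: 0.0600+0.0500+0.0500 = 0.1600 m
S_min ≈ 0.0900+0.2812+1.2180+0.1600  ⇒  S_min = 6997/4000 m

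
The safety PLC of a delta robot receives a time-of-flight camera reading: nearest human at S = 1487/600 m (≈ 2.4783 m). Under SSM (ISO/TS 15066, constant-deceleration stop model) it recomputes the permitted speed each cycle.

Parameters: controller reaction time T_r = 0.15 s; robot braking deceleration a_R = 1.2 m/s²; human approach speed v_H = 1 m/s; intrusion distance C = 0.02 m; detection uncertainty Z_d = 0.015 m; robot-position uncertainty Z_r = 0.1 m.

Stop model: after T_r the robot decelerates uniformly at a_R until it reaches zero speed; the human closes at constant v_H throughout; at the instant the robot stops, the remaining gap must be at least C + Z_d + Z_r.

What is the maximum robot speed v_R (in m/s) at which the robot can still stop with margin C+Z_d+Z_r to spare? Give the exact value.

collect terms ⇒ (5/12)·v_R² + (59/60)·v_R + (-329/150) = 0
  disc = (59/60)² − 4·(5/12)·(-329/150) = 1849/400 ; √disc = 43/20
  v_R = (−(59/60) + 43/20) / (2·(5/12)) = 7/5 m/s
check:
T_s = v_R/a_R = (7/5)/(6/5) = 1.1667 s
robot in T_r: 1.4000·0.1500 = 0.2100 m
robot under decel: 1.4000²/(2·1.2000) = 0.8167 m
person approaches 1.0000·(0.1500+1.1667) = 1.3167 m
residual clearance needed = 0.0200+0.0150+0.1000 = 0.1350 m
sum ≈ 0.2100+0.8167+1.3167+0.1350 ≈ 2.4783 m = S ✓

v_R_max = 7/5 m/s = 1.4000 m/s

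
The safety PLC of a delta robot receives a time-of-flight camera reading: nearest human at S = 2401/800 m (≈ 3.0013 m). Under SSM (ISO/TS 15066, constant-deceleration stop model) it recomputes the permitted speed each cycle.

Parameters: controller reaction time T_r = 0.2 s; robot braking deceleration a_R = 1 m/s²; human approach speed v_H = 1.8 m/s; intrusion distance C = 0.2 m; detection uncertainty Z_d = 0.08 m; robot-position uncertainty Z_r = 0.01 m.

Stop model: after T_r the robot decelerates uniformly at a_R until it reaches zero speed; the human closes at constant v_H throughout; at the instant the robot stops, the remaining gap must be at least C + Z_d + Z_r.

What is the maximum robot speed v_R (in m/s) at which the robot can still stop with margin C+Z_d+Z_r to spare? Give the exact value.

v_R_max = 19/20 m/s = 0.9500 m/s

at the boundary: (1/2)·v² + (2)·v + (-1881/800) = 0
  disc = (2)² − 4·(1/2)·(-1881/800) = 3481/400 ; √disc = 59/20
  v_R = (−(2) + 59/20) / (2·(1/2)) = 19/20 m/s
check:
T_s = v_R/a_R = (19/20)/1 = 0.9500 s
robot covers v_R·T_r = 0.9500·0.2000 = 0.1900 m before braking
robot covers 0.9500·0.9500 − ½·1.0000·0.9500² = 0.4512 m while stopping
person approaches 1.8000·(0.2000+0.9500) = 2.0700 m
residual clearance needed = 0.2000+0.0800+0.0100 = 0.2900 m
sum ≈ 0.1900+0.4512+2.0700+0.2900 ≈ 3.0013 m = S ✓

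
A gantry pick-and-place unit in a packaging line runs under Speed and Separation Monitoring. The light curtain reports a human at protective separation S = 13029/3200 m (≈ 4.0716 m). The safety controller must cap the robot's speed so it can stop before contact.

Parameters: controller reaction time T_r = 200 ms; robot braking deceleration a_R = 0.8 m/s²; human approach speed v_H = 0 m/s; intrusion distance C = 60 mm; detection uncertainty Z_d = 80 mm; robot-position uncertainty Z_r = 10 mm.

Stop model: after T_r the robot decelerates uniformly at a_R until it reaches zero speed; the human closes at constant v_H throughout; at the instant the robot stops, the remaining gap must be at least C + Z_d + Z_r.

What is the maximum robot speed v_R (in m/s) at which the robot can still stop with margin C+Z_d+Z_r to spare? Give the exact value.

v_R_max = 47/20 m/s = 2.3500 m/s

quadratic (5/8)·v² + (1/5)·v + (-12549/3200) = 0
  disc = (1/5)² − 4·(5/8)·(-12549/3200) = 63001/6400 ; √disc = 251/80
  v_R = (−(1/5) + 251/80) / (2·(5/8)) = 47/20 m/s
check:
T_s = v_R/a_R = (47/20)/(4/5) = 2.9375 s
robot covers v_R·T_r = 2.3500·0.2000 = 0.4700 m before braking
robot covers 2.3500·2.9375 − ½·0.8000·2.9375² = 3.4516 m while stopping
human closes 0.0000·3.1375 = 0.0000 m
C+Z_d+Z_r = 0.0600+0.0800+0.0100 = 0.1500 m
sum ≈ 0.4700+3.4516+0.0000+0.1500 ≈ 4.0716 m = S ✓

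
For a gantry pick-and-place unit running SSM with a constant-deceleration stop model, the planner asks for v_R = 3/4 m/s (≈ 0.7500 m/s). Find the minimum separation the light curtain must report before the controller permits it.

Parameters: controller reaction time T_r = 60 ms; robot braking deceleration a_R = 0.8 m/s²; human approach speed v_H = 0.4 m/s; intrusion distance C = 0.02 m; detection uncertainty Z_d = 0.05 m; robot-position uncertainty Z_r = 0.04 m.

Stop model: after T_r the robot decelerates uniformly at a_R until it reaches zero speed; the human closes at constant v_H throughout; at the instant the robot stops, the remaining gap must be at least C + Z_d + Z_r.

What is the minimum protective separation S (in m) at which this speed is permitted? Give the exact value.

stop time T_s = (3/4)/(4/5) = 0.9375 s
reaction-phase robot travel = 0.7500·0.0600 = 0.0450 m
robot under decel: 0.7500²/(2·0.8000) = 0.3516 m
person approaches 0.4000·(0.0600+0.9375) = 0.3990 m
margins: 0.0200+0.0500+0.0400 = 0.1100 m
S_min ≈ 0.0450+0.3516+0.3990+0.1100  ⇒  S_min = 14489/16000 m

S_min = 14489/16000 m = 0.9056 m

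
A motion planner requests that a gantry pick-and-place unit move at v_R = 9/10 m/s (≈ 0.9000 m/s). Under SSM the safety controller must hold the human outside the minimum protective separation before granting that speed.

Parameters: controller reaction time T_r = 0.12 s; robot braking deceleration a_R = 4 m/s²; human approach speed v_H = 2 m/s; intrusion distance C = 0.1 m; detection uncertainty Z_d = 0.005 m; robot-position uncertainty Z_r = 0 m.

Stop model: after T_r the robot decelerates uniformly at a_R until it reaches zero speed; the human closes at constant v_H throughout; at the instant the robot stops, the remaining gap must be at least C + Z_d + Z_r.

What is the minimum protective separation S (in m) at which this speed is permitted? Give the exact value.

T_s = v_R/a_R = (9/10)/4 = 0.2250 s
robot covers v_R·T_r = 0.9000·0.1200 = 0.1080 m before braking
braking distance = 0.9000²/(2·4.0000) = 0.1013 m
human over T_r+T_s: 2.0000·(0.1200+0.2250) = 0.6900 m
margins: 0.1000+0.0050+0.0000 = 0.1050 m
S_min ≈ 0.1080+0.1013+0.6900+0.1050  ⇒  S_min = 4017/4000 m

S_min = 4017/4000 m = 1.0043 m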